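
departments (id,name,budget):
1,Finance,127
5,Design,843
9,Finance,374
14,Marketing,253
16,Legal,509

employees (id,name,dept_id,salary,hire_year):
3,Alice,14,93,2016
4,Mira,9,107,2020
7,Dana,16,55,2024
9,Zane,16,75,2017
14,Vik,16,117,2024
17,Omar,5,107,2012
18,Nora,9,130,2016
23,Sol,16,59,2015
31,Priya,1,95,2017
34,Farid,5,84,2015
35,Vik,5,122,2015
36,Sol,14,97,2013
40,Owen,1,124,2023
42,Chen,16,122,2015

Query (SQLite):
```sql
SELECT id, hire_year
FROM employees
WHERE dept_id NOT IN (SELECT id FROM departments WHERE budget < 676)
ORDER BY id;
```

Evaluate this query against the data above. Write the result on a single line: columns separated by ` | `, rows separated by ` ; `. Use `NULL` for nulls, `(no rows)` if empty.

Inner query: departments.id where budget < 676.
Outer: keep employees rows whose dept_id is not in that set.
Inner query → {1, 9, 14, 16}

17 | 2012 ; 34 | 2015 ; 35 | 2015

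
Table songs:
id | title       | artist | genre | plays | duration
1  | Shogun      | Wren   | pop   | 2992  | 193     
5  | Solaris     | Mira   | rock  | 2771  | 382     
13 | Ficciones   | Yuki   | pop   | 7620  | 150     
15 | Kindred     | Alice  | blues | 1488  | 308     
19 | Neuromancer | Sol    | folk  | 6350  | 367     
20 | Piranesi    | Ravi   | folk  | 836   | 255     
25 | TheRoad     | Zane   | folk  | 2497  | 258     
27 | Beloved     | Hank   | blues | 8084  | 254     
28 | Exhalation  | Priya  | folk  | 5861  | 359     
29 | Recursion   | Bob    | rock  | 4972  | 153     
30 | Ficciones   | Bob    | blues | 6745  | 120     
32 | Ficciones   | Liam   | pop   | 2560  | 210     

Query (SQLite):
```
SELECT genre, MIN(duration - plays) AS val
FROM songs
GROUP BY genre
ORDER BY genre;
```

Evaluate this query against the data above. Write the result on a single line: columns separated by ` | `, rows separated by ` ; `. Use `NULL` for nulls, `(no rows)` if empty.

blues | -7830 ; folk | -5983 ; pop | -7470 ; rock | -4819

For each row compute duration - plays.
Group by genre; take MIN of the expression per group.
  blues: ids {15, 27, 30} → MIN(duration - plays)=-7830
  folk: ids {19, 20, 25, 28} → MIN(duration - plays)=-5983
  pop: ids {1, 13, 32} → MIN(duration - plays)=-7470
  rock: ids {5, 29} → MIN(duration - plays)=-4819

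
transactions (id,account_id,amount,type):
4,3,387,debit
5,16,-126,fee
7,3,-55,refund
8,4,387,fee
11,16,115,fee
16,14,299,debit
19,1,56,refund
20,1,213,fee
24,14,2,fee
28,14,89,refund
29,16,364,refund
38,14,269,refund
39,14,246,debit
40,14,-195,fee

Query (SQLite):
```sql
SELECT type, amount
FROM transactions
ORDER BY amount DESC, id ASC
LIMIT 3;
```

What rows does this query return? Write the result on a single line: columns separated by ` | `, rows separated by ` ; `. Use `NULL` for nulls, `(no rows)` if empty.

Sort by amount desc, tiebreak id asc: (387, id=4), (387, id=8), (364, id=29), (299, id=16), (269, id=38), (246, id=39) …. Take first 3.

debit | 387 ; fee | 387 ; refund | 364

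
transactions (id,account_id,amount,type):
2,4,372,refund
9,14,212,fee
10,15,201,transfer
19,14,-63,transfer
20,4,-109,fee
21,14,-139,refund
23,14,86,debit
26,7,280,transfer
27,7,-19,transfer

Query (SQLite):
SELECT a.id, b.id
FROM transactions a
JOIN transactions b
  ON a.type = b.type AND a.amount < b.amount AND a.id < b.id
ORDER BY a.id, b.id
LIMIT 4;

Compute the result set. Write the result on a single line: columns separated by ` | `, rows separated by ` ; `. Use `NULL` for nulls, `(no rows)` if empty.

Pairs (a,b) with same type, a.amount < b.amount, a.id < b.id.
type groups: debit:{23} fee:{9,20} refund:{2,21} transfer:{10,19,26,27}
Ordered by (a.id, b.id); first 4.

10 | 26 ; 19 | 26 ; 19 | 27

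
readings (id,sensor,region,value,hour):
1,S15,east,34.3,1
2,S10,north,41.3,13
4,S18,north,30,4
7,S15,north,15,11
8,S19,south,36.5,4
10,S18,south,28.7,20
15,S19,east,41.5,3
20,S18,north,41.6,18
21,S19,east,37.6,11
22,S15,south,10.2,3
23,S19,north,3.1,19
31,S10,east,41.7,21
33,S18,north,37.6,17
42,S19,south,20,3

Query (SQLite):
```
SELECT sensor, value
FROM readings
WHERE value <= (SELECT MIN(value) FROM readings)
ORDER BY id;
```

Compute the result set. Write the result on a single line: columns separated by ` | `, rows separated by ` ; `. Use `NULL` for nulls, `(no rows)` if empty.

Scalar subquery: MIN(value) over all readings rows = 3.1.
Keep rows where value <= that value.

S19 | 3.1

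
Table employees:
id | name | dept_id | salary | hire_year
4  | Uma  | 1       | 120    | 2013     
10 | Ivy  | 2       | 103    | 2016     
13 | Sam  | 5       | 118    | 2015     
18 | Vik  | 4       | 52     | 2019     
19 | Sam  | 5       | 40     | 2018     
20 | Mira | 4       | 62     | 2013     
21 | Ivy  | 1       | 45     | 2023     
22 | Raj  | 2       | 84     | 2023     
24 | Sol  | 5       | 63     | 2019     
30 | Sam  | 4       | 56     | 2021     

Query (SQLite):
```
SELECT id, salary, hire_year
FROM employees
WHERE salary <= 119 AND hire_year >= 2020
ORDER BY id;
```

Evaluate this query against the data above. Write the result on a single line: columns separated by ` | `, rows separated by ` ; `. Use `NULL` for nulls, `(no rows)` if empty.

21 | 45 | 2023 ; 22 | 84 | 2023 ; 30 | 56 | 2021

salary <= 119: ids {10, 13, 18, 19, 20, 21, 22, 24, 30}
hire_year >= 2020: ids {21, 22, 30}
Combine with AND.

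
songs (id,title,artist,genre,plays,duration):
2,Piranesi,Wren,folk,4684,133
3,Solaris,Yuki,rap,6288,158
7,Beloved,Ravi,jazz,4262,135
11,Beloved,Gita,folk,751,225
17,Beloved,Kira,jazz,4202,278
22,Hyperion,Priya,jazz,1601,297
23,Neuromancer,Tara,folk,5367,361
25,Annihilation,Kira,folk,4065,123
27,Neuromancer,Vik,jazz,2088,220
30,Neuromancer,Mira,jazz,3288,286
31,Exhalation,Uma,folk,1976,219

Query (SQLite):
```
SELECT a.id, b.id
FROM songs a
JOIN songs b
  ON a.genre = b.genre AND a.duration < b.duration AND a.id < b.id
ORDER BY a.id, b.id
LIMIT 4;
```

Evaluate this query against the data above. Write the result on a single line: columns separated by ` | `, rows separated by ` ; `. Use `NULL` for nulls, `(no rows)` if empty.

2 | 11 ; 2 | 23 ; 2 | 31 ; 7 | 17

Pairs (a,b) with same genre, a.duration < b.duration, a.id < b.id.
genre groups: folk:{2,11,23,25,31} jazz:{7,17,22,27,30} rap:{3}
Ordered by (a.id, b.id); first 4.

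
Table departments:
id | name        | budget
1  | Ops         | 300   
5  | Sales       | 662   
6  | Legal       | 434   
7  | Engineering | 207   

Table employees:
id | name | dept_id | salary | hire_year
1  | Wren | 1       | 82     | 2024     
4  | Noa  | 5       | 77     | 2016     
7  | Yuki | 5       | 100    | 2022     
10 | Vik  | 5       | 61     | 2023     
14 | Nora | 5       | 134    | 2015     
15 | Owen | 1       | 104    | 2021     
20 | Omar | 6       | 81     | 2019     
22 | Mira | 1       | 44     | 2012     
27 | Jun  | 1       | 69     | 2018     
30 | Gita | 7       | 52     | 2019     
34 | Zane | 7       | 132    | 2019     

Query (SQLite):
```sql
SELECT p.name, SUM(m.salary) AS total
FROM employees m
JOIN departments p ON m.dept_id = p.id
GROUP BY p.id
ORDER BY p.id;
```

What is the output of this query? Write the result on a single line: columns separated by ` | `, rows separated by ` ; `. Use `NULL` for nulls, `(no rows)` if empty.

Ops | 299 ; Sales | 372 ; Legal | 81 ; Engineering | 184

Join each employees row to its departments via dept_id.
Group joined rows by departments.id; compute SUM(m.salary) per group.
  1: ids {1, 15, 22, 27} → SUM(m.salary)=299
  5: ids {4, 7, 10, 14} → SUM(m.salary)=372
  6: ids {20} → SUM(m.salary)=81
  7: ids {30, 34} → SUM(m.salary)=184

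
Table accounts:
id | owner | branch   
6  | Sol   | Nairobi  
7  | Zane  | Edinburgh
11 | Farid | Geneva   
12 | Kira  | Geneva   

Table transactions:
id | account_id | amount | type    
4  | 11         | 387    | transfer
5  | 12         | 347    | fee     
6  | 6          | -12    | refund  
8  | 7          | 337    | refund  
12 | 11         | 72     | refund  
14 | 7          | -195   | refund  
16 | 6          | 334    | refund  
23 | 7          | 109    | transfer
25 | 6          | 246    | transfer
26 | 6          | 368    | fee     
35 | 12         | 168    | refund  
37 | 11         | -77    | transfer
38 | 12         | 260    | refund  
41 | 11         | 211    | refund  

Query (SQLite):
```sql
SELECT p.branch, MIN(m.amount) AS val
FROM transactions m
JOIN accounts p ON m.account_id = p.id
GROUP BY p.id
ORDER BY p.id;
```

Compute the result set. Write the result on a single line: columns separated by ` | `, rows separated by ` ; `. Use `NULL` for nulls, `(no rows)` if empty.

Nairobi | -12 ; Edinburgh | -195 ; Geneva | -77 ; Geneva | 168

Join each transactions row to its accounts via account_id.
Group joined rows by accounts.id; compute MIN(m.amount) per group.
  6: ids {6, 16, 25, 26} → MIN(m.amount)=-12
  7: ids {8, 14, 23} → MIN(m.amount)=-195
  11: ids {4, 12, 37, 41} → MIN(m.amount)=-77
  12: ids {5, 35, 38} → MIN(m.amount)=168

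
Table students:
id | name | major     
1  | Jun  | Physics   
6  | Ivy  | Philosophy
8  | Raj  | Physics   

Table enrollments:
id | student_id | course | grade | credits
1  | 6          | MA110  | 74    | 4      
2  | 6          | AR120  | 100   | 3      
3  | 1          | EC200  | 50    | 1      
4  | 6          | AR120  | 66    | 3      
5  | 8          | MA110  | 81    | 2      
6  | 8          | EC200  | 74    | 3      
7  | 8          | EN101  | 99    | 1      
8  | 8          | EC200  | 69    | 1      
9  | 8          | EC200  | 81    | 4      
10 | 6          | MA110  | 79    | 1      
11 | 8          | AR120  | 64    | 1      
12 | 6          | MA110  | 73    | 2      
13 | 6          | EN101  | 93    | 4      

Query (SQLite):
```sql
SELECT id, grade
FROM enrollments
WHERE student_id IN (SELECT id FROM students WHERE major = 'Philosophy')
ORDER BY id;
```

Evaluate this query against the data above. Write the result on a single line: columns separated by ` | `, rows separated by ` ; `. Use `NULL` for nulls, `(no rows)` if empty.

1 | 74 ; 2 | 100 ; 4 | 66 ; 10 | 79 ; 12 | 73 ; 13 | 93

Inner query: students.id where major = 'Philosophy'.
Outer: keep enrollments rows whose student_id is in that set.
Inner query → {6}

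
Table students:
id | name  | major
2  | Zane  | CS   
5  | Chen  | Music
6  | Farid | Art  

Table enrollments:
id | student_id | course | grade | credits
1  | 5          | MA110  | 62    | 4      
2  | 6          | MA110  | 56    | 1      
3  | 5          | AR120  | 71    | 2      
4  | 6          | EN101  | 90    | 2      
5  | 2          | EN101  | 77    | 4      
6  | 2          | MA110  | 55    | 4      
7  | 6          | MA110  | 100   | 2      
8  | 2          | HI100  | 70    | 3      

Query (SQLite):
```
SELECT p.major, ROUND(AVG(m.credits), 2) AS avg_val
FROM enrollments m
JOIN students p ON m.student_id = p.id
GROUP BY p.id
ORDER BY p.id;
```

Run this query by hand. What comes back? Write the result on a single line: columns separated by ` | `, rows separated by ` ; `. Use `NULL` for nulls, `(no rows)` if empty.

CS | 3.67 ; Music | 3 ; Art | 1.67

Join each enrollments row to its students via student_id.
Group joined rows by students.id; compute ROUND(AVG(m.credits), 2) per group.
  2: ids {5, 6, 8} → ROUND(AVG(m.credits), 2)=3.67
  5: ids {1, 3} → ROUND(AVG(m.credits), 2)=3
  6: ids {2, 4, 7} → ROUND(AVG(m.credits), 2)=1.67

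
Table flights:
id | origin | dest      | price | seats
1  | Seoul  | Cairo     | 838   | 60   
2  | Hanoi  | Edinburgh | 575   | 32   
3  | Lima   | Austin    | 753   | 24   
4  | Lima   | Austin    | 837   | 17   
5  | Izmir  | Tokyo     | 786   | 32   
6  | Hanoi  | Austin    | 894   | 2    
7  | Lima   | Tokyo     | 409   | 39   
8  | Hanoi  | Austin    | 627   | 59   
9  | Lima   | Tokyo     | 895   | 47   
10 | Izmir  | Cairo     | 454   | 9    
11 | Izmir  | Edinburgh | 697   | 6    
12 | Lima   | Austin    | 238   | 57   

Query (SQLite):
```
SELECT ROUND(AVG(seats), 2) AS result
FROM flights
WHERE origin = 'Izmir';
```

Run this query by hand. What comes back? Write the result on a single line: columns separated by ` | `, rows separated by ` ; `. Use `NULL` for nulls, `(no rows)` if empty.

Rows where origin='Izmir' → seats values: [32, 9, 6].
AVG = 47 / 3 (rounded to 2 dp).

15.67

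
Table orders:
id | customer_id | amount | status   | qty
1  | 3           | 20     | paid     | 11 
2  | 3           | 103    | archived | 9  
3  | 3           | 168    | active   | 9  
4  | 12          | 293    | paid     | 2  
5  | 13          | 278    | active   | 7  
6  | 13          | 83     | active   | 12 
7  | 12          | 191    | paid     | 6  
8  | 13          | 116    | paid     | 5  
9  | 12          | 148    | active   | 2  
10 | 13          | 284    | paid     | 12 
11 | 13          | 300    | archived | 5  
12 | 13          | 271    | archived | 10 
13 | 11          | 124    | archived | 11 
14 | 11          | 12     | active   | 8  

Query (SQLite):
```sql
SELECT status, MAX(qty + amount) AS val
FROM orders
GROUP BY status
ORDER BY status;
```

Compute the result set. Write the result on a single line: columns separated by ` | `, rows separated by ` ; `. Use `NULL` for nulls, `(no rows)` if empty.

For each row compute qty + amount.
Group by status; take MAX of the expression per group.
  active: ids {3, 5, 6, 9, 14} → MAX(qty + amount)=285
  archived: ids {2, 11, 12, 13} → MAX(qty + amount)=305
  paid: ids {1, 4, 7, 8, 10} → MAX(qty + amount)=296

active | 285 ; archived | 305 ; paid | 296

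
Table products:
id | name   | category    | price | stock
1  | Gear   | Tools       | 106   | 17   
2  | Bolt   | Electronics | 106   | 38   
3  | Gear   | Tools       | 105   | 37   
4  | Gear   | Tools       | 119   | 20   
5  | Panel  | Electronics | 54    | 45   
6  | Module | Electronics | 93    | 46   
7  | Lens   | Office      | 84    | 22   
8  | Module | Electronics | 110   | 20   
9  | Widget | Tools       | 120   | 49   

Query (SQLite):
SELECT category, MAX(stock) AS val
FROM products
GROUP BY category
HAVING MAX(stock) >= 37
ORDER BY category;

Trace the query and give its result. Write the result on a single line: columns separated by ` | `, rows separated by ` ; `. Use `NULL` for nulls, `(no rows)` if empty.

Electronics | 46 ; Tools | 49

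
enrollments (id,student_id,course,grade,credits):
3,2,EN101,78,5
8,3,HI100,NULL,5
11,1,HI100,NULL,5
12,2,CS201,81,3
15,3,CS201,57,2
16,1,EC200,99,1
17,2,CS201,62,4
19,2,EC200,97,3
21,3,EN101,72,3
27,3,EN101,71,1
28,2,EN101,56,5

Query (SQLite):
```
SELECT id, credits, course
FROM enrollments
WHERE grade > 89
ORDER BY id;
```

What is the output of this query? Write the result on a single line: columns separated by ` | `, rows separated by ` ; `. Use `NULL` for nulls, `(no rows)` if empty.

16 | 1 | EC200 ; 19 | 3 | EC200

grade > 89: ids {16, 19}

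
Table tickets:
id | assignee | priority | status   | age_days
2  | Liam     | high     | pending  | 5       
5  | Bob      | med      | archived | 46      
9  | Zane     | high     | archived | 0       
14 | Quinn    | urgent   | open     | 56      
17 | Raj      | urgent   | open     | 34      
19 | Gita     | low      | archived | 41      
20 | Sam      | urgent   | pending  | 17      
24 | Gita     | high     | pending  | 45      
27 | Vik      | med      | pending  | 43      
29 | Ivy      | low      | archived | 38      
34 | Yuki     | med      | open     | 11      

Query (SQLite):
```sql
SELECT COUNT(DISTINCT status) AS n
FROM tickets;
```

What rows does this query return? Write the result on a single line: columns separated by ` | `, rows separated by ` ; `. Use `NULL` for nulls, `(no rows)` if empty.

3

Count distinct non-NULL status values.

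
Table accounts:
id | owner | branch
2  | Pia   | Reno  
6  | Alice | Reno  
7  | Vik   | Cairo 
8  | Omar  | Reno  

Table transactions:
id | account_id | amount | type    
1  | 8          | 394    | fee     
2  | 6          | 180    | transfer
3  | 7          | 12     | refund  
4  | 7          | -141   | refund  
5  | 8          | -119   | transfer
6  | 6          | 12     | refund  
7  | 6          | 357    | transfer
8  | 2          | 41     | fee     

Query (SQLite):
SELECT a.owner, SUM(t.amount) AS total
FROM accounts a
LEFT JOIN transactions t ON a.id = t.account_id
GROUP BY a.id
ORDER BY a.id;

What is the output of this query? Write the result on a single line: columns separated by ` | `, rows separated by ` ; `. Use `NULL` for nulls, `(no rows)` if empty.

Pia | 41 ; Alice | 549 ; Vik | -129 ; Omar | 275

LEFT JOIN keeps every accounts row; unmatched ones get NULL for transactions columns.
Group by accounts.id and compute SUM(t.amount). SUM over an all-NULL group is NULL.
  2: ids {8} → SUM(t.amount)=41
  6: ids {2, 6, 7} → SUM(t.amount)=549
  7: ids {3, 4} → SUM(t.amount)=-129
  8: ids {1, 5} → SUM(t.amount)=275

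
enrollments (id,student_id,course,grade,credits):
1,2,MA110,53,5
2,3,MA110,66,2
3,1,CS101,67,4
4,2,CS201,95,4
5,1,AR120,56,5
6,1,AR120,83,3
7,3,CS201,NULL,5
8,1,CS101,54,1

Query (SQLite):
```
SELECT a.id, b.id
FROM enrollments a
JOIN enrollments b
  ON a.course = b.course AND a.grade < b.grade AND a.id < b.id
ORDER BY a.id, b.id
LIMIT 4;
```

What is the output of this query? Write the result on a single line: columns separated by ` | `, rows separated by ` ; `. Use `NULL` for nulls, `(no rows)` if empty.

Pairs (a,b) with same course, a.grade < b.grade, a.id < b.id.
course groups: AR120:{5,6} CS101:{3,8} CS201:{4,7} MA110:{1,2}
Ordered by (a.id, b.id); first 4.

1 | 2 ; 5 | 6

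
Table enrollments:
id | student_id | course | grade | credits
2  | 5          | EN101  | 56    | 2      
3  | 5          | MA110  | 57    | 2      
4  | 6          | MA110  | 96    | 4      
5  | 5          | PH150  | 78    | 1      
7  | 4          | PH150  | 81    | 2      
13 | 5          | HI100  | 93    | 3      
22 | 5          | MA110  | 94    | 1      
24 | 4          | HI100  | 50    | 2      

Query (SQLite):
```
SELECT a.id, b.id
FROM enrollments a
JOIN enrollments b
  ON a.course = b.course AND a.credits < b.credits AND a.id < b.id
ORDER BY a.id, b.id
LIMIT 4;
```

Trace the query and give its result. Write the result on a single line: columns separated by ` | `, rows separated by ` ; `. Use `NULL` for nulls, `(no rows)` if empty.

3 | 4 ; 5 | 7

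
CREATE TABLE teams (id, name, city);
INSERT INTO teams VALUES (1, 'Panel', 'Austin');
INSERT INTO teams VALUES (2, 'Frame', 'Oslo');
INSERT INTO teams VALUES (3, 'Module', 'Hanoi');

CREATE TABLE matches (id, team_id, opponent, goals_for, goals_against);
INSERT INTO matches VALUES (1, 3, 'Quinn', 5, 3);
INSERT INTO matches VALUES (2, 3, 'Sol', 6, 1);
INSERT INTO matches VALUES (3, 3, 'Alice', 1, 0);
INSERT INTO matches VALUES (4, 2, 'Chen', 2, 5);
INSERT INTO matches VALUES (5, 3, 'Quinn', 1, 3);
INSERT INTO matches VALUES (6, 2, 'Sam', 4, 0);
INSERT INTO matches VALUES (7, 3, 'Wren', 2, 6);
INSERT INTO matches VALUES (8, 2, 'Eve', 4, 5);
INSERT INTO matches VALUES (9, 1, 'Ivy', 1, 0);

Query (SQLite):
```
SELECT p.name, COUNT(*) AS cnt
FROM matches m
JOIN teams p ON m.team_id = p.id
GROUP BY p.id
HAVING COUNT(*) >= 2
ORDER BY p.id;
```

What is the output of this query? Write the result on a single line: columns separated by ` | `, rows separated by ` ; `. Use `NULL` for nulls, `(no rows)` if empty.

Frame | 3 ; Module | 5

Join each matches row to its teams via team_id.
Group joined rows by teams.id; compute COUNT(*) per group.
HAVING: keep groups with count ≥ 2.
  1: ids {9} → COUNT(*)=1
  2: ids {4, 6, 8} → COUNT(*)=3
  3: ids {1, 2, 3, 5, 7} → COUNT(*)=5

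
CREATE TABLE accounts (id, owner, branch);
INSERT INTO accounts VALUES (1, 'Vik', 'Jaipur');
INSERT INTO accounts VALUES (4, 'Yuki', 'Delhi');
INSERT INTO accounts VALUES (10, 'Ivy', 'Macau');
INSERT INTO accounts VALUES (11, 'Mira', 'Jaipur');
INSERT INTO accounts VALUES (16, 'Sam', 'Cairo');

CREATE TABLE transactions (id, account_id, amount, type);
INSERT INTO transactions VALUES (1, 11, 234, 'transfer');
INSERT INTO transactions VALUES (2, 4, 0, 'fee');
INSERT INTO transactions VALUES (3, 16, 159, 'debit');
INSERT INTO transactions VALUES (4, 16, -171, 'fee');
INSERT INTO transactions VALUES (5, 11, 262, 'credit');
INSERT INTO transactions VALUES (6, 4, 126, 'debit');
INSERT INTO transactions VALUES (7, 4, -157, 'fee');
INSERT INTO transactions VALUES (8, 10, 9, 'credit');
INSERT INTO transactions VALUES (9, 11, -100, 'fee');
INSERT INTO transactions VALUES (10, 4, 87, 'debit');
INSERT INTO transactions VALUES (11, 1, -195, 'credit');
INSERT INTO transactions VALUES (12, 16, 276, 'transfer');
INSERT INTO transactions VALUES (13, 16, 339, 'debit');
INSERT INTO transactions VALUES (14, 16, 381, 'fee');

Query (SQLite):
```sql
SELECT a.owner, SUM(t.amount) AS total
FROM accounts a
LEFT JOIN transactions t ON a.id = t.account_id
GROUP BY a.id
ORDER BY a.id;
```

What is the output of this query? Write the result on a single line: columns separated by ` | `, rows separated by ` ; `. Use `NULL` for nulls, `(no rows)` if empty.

LEFT JOIN keeps every accounts row; unmatched ones get NULL for transactions columns.
Group by accounts.id and compute SUM(t.amount). SUM over an all-NULL group is NULL.
  1: ids {11} → SUM(t.amount)=-195
  4: ids {2, 6, 7, 10} → SUM(t.amount)=56
  10: ids {8} → SUM(t.amount)=9
  11: ids {1, 5, 9} → SUM(t.amount)=396
  16: ids {3, 4, 12, 13, 14} → SUM(t.amount)=984

Vik | -195 ; Yuki | 56 ; Ivy | 9 ; Mira | 396 ; Sam | 984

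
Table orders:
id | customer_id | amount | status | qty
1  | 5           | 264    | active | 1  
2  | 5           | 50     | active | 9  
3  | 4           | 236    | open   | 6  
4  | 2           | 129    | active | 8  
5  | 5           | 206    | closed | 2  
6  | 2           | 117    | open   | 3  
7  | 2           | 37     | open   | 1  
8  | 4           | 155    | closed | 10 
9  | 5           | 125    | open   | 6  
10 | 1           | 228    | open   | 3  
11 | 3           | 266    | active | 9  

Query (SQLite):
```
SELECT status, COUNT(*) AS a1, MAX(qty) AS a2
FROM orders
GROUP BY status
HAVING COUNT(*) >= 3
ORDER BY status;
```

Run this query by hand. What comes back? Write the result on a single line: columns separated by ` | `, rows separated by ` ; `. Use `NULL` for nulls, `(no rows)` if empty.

Group orders by status.
Per group compute: COUNT(*), MAX(qty).
HAVING: drop groups with fewer than 3 rows.
  active: ids {1, 2, 4, 11} → COUNT(*)=4, MAX(qty)=9
  closed: ids {5, 8} → COUNT(*)=2, MAX(qty)=10
  open: ids {3, 6, 7, 9, 10} → COUNT(*)=5, MAX(qty)=6

active | 4 | 9 ; open | 5 | 6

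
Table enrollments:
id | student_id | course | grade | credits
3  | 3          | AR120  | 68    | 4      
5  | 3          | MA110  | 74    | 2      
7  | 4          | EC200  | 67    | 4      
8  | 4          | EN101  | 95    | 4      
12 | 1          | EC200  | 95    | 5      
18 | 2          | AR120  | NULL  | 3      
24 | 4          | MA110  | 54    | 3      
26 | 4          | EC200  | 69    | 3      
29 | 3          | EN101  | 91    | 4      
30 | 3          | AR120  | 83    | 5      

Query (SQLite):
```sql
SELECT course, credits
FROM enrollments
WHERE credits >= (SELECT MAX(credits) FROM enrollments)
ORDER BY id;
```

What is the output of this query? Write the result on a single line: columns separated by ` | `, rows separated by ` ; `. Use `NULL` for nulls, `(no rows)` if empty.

Scalar subquery: MAX(credits) over all enrollments rows = 5.
Keep rows where credits >= that value.

EC200 | 5 ; AR120 | 5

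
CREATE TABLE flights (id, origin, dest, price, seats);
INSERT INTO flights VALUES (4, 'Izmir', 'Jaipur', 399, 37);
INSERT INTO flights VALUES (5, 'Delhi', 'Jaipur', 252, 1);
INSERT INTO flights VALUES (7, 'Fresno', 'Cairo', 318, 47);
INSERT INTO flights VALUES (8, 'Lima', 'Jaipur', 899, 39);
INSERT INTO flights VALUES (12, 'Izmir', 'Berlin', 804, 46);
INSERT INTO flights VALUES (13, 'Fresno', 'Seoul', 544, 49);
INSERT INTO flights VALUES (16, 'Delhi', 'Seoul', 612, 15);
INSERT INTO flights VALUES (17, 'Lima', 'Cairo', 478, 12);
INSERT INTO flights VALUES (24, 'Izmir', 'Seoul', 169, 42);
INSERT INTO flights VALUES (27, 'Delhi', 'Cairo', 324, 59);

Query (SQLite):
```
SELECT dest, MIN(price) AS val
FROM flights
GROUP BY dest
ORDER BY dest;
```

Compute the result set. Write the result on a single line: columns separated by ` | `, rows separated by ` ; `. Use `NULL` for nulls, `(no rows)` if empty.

Berlin | 804 ; Cairo | 318 ; Jaipur | 252 ; Seoul | 169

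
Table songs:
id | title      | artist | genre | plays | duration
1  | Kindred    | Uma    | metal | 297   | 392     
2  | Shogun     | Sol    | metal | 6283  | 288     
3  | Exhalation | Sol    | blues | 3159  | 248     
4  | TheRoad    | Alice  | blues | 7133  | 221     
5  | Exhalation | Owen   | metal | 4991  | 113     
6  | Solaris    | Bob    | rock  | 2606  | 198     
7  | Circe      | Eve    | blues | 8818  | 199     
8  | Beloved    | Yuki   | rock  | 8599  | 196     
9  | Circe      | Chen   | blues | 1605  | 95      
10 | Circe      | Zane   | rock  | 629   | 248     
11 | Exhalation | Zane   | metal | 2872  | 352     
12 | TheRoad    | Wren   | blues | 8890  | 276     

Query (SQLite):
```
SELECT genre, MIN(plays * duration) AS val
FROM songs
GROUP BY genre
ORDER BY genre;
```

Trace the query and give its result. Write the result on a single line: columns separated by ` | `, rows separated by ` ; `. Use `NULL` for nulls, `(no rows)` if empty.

For each row compute plays * duration.
Group by genre; take MIN of the expression per group.
  blues: ids {3, 4, 7, 9, 12} → MIN(plays * duration)=152475
  metal: ids {1, 2, 5, 11} → MIN(plays * duration)=116424
  rock: ids {6, 8, 10} → MIN(plays * duration)=155992

blues | 152475 ; metal | 116424 ; rock | 155992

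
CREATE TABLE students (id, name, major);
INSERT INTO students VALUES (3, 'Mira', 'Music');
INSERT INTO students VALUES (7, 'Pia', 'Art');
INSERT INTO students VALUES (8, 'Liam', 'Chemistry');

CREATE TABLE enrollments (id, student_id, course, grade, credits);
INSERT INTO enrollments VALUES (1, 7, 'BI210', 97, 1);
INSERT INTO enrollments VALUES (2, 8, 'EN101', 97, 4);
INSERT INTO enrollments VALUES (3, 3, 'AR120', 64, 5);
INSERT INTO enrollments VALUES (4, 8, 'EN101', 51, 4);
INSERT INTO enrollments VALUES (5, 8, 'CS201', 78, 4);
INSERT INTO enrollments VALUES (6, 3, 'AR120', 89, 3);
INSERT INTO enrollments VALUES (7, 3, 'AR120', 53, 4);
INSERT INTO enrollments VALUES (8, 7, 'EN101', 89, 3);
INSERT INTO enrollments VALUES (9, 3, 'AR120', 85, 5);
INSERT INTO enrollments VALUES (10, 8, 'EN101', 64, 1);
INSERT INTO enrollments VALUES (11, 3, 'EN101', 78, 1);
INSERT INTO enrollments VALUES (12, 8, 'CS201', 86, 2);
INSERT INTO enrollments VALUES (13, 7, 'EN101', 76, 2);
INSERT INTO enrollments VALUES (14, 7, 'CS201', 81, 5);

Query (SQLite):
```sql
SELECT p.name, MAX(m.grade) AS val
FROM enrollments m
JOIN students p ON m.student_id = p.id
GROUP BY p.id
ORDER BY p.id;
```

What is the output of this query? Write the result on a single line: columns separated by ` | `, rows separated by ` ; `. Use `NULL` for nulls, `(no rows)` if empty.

Join each enrollments row to its students via student_id.
Group joined rows by students.id; compute MAX(m.grade) per group.
  3: ids {3, 6, 7, 9, 11} → MAX(m.grade)=89
  7: ids {1, 8, 13, 14} → MAX(m.grade)=97
  8: ids {2, 4, 5, 10, 12} → MAX(m.grade)=97

Mira | 89 ; Pia | 97 ; Liam | 97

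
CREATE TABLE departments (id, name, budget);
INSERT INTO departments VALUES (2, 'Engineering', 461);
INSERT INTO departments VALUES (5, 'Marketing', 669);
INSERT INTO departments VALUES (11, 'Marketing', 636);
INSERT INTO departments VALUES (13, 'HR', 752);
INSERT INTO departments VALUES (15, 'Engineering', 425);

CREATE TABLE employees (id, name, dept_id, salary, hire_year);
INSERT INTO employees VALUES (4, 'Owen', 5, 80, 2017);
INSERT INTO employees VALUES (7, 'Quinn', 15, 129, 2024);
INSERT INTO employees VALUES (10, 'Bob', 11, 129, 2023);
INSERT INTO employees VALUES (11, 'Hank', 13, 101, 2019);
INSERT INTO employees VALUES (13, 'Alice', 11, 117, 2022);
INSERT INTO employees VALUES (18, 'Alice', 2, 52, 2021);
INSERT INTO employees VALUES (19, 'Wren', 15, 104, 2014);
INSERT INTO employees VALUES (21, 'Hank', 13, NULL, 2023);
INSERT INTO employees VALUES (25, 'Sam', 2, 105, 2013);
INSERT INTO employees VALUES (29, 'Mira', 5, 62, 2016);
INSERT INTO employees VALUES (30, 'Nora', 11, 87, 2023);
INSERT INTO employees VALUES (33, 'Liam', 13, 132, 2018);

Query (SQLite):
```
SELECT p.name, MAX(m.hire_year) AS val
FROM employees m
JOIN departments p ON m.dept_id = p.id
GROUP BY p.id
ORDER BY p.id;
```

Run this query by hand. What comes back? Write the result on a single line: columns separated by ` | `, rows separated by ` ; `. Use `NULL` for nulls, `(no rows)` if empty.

Engineering | 2021 ; Marketing | 2017 ; Marketing | 2023 ; HR | 2023 ; Engineering | 2024

Join each employees row to its departments via dept_id.
Group joined rows by departments.id; compute MAX(m.hire_year) per group.
  2: ids {18, 25} → MAX(m.hire_year)=2021
  5: ids {4, 29} → MAX(m.hire_year)=2017
  11: ids {10, 13, 30} → MAX(m.hire_year)=2023
  13: ids {11, 21, 33} → MAX(m.hire_year)=2023
  15: ids {7, 19} → MAX(m.hire_year)=2024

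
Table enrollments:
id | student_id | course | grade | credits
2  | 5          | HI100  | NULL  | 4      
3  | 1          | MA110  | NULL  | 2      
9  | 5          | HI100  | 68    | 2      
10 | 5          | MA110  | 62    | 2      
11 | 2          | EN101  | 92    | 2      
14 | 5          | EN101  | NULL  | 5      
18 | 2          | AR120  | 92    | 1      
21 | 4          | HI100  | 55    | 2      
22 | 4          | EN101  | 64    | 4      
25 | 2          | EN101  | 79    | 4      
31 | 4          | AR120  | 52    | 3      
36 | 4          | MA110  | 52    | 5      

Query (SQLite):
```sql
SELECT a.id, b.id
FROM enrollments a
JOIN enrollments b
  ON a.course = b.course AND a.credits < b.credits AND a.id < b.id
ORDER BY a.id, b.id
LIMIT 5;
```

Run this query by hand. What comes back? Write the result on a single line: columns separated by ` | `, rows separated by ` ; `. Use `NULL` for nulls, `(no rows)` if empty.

Pairs (a,b) with same course, a.credits < b.credits, a.id < b.id.
course groups: AR120:{18,31} EN101:{11,14,22,25} HI100:{2,9,21} MA110:{3,10,36}
Ordered by (a.id, b.id); first 5.

3 | 36 ; 10 | 36 ; 11 | 14 ; 11 | 22 ; 11 | 25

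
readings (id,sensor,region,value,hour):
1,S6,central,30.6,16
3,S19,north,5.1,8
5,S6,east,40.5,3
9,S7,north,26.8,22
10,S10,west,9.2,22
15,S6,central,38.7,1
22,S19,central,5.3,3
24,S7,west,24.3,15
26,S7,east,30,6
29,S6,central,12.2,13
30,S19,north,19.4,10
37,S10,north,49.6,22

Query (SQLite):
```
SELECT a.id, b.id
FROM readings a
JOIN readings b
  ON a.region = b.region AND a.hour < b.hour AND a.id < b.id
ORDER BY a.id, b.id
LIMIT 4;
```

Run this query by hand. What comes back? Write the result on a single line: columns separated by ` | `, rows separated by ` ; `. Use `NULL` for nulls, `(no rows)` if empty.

3 | 9 ; 3 | 30 ; 3 | 37 ; 5 | 26

Pairs (a,b) with same region, a.hour < b.hour, a.id < b.id.
region groups: central:{1,15,22,29} east:{5,26} north:{3,9,30,37} west:{10,24}
Ordered by (a.id, b.id); first 4.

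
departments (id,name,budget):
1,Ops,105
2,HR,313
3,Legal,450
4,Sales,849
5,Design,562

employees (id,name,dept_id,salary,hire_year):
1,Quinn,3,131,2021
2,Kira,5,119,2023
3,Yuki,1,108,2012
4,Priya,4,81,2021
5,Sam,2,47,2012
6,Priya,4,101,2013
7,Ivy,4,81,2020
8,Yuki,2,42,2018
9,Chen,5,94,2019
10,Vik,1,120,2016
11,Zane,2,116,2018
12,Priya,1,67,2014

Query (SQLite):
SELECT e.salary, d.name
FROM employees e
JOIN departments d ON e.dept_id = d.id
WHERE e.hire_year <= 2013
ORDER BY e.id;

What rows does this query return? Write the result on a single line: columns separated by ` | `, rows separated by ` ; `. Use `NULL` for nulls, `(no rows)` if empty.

108 | Ops ; 47 | HR ; 101 | Sales

Each employees row matches the departments row where dept_id = departments.id.
Then keep rows with e.hire_year <= 2013.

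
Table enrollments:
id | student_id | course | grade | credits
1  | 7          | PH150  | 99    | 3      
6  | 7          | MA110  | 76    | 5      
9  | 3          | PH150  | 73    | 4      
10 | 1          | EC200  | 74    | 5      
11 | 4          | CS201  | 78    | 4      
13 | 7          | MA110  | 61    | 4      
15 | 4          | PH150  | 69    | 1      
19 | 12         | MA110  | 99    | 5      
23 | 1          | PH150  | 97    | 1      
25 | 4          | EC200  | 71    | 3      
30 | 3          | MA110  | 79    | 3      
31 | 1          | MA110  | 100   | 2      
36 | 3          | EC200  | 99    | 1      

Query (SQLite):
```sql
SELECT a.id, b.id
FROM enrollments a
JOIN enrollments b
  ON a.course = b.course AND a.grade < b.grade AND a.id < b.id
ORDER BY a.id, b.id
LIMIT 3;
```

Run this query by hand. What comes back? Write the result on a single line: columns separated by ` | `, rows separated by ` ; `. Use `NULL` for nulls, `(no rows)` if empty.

6 | 19 ; 6 | 30 ; 6 | 31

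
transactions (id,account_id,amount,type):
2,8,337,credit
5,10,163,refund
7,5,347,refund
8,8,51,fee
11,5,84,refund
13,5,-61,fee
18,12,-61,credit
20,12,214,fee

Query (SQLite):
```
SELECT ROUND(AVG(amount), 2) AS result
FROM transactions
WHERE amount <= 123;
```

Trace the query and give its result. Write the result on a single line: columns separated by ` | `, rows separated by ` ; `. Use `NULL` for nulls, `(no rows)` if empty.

3.25

Rows where amount <= 123 → amount values: [51, 84, -61, -61].
AVG = 13 / 4 (rounded to 2 dp).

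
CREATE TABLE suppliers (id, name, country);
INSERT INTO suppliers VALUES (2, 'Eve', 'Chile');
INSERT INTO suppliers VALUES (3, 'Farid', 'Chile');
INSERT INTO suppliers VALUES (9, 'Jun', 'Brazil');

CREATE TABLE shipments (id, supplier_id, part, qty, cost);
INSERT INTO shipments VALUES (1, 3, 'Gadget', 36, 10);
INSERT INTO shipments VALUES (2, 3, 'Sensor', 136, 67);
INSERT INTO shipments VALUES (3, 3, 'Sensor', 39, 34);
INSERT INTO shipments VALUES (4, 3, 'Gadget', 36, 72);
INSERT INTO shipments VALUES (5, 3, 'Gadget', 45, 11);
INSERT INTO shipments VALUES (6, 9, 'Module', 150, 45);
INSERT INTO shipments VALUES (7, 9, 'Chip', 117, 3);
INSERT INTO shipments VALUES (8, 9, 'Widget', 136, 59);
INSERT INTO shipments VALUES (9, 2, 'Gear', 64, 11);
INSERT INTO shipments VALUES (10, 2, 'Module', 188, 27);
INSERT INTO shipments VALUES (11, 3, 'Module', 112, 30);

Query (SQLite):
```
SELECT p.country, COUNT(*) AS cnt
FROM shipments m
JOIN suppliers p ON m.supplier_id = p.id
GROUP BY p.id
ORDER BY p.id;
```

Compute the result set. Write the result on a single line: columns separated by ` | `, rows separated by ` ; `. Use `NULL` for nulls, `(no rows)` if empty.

Chile | 2 ; Chile | 6 ; Brazil | 3

Join each shipments row to its suppliers via supplier_id.
Group joined rows by suppliers.id; compute COUNT(*) per group.
  2: ids {9, 10} → COUNT(*)=2
  3: ids {1, 2, 3, 4, 5, 11} → COUNT(*)=6
  9: ids {6, 7, 8} → COUNT(*)=3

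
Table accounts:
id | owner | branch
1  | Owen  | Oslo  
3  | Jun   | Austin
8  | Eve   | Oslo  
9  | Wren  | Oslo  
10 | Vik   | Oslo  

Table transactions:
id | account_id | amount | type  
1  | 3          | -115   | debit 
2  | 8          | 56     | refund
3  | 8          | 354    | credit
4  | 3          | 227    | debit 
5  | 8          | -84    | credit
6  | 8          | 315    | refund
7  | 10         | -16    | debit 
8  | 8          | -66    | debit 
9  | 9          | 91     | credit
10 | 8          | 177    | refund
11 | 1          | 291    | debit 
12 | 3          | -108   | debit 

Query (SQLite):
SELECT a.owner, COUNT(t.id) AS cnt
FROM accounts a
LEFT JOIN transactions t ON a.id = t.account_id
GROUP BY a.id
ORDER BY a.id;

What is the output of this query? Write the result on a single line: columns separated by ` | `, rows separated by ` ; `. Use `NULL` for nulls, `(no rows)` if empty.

Owen | 1 ; Jun | 3 ; Eve | 6 ; Wren | 1 ; Vik | 1

LEFT JOIN keeps every accounts row; unmatched ones get NULL for transactions columns.
Group by accounts.id and compute COUNT(t.id). COUNT(col) of an all-NULL group is 0.
  1: ids {11} → COUNT(t.id)=1
  3: ids {1, 4, 12} → COUNT(t.id)=3
  8: ids {2, 3, 5, 6, 8, 10} → COUNT(t.id)=6
  9: ids {9} → COUNT(t.id)=1
  10: ids {7} → COUNT(t.id)=1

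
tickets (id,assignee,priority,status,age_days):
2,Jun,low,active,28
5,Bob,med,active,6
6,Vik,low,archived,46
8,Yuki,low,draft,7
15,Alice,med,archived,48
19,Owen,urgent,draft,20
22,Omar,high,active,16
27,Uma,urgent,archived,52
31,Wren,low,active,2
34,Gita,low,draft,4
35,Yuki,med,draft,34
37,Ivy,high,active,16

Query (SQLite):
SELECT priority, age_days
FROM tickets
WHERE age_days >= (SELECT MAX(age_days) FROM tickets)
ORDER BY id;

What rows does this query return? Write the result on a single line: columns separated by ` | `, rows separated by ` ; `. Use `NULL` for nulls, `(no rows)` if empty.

urgent | 52

Scalar subquery: MAX(age_days) over all tickets rows = 52.
Keep rows where age_days >= that value.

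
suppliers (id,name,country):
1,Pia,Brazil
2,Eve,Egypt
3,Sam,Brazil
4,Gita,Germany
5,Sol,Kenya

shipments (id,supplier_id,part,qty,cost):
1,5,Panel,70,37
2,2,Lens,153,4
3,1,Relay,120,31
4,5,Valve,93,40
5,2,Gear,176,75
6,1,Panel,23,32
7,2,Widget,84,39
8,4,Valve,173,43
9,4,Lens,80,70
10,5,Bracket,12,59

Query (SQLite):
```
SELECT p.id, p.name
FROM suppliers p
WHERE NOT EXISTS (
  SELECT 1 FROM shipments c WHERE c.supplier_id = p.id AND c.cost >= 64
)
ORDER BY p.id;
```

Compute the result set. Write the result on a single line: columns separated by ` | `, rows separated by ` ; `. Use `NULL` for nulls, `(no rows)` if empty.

1 | Pia ; 3 | Sam ; 5 | Sol

For each suppliers row, check whether any shipments with matching supplier_id has cost >= 64.
Keep rows where that is false.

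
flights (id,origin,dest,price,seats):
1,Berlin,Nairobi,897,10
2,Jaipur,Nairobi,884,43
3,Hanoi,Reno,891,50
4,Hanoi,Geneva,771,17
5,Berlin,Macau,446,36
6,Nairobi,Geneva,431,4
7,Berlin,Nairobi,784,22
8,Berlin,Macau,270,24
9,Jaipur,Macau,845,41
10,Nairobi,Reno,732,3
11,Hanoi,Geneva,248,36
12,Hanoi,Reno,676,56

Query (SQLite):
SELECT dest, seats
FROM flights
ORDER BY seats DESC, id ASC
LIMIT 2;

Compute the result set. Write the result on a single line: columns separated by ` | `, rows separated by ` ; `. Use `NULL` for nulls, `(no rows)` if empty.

Sort by seats desc, tiebreak id asc: (56, id=12), (50, id=3), (43, id=2), (41, id=9), (36, id=5) …. Take first 2.

Reno | 56 ; Reno | 50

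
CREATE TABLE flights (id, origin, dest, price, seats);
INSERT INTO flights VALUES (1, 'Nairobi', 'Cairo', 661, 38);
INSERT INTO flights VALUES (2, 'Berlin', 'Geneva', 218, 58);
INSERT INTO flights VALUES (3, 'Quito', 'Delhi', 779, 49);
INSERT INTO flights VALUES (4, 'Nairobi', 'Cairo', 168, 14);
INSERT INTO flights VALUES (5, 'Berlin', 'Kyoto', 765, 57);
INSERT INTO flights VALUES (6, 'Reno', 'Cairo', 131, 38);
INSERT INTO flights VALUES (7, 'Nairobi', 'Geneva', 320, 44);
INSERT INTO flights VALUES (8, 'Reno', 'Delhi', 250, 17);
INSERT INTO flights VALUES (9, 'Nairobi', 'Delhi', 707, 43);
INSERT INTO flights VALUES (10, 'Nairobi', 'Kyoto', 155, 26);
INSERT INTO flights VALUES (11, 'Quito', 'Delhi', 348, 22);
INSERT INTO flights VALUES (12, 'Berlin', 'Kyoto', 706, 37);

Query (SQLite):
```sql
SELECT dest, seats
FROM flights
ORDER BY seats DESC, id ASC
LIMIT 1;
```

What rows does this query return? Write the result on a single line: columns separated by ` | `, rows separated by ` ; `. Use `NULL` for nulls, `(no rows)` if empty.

Sort by seats desc, tiebreak id asc: (58, id=2), (57, id=5), (49, id=3), (44, id=7) …. Take first 1.

Geneva | 58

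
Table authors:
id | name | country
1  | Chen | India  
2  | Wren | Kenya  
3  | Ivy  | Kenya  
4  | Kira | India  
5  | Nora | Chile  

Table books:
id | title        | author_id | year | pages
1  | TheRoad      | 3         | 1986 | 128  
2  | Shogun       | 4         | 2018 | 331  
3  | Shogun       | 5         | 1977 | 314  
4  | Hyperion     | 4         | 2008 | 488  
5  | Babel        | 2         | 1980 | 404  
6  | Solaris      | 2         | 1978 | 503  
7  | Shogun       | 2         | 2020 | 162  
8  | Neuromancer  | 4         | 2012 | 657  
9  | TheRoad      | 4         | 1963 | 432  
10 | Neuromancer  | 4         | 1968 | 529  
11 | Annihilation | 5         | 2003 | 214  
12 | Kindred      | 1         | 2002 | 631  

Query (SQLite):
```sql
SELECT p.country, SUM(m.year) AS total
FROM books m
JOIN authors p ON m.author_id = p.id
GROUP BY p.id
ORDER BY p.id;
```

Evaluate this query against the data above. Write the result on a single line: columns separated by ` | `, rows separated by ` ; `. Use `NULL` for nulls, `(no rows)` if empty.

India | 2002 ; Kenya | 5978 ; Kenya | 1986 ; India | 9969 ; Chile | 3980

Join each books row to its authors via author_id.
Group joined rows by authors.id; compute SUM(m.year) per group.
  1: ids {12} → SUM(m.year)=2002
  2: ids {5, 6, 7} → SUM(m.year)=5978
  3: ids {1} → SUM(m.year)=1986
  4: ids {2, 4, 8, 9, 10} → SUM(m.year)=9969
  5: ids {3, 11} → SUM(m.year)=3980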